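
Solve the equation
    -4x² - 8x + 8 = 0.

Discriminant: (-8)² − 4·(-4)·8 = 192.
Quadratic formula: x = (8 ± √192) / (-8).
So x = -√(3) - 1 ≈ -2.7321 or x = -1 + √(3) ≈ 0.7321.

x = -2.7321 or x = 0.7321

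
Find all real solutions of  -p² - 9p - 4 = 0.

p = -8.5311 or p = -0.4689

Discriminant: (-9)² − 4·(-1)·(-4) = 65.
Quadratic formula: p = (9 ± √65) / (-2).
So p = -9/2 - √(65)/2 ≈ -8.5311 or p = -9/2 + √(65)/2 ≈ -0.4689.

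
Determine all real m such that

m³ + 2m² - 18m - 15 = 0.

m = -5 or m = -0.7913 or m = 3.7913

Possible rational roots are divisors of -15. Testing m = -5 gives 0, so (m + 5) is a factor.
Divide: m³ + 2m² - 18m - 15 = (m + 5)(m² - 3m - 3).
Apply the quadratic formula to m² - 3m - 3 = 0: m = (3 ± √21)/2, i.e. m ≈ 3.7913 or m ≈ -0.7913.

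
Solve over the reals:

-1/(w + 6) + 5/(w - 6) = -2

Multiply both sides by (w + 6)(w - 6):
-(w - 6) + 5(w + 6) = -2(w + 6)(w - 6).
Expand and collect terms: -2w^2 - 4w + 36 = 0.
By the quadratic formula, w = (4 +/- sqrt(304)) / -4, so w ~= -5.3589 or w ~= 3.3589.
Neither value makes a denominator zero (w != -6, w != 6), so both are valid.

w = -5.3589 or w = 3.3589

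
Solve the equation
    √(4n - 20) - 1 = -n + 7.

Isolate the radical: √(4n - 20) = -n + 8.
Square both sides: 4n - 20 = (-n + 8)².
Expand and rearrange: n² - 20n + 84 = 0.
Solving gives n = 14 or n = 6.
Check each candidate in the original equation:
  n = 14: √(36) = 6, while -n + 8 = -6 — extraneous.
  n = 6: √(4) = 2, while -n + 8 = 2 — valid.

n = 6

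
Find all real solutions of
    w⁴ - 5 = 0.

Let u = w². The equation becomes u² - 5 = 0.
By the quadratic formula, u = √(5) or u = -√(5).
w² = √(5) gives w = ±5^(1/4) ≈ ±1.4953.
w² = -√(5) < 0 has no real solution.

w = -1.4953 or w = 1.4953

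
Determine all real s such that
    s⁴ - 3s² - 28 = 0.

Let u = s². The equation becomes u² - 3u - 28 = 0.
Factor: (u - 7)(u + 4) = 0, so u = 7 or u = -4.
s² = 7 gives s = ±√(7) ≈ ±2.6458.
s² = -4 < 0 has no real solution.

s = -2.6458 or s = 2.6458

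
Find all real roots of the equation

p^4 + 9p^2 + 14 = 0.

No real solutions.

Let u = p^2. The equation becomes u^2 + 9u + 14 = 0.
Factor: (u + 2)(u + 7) = 0, so u = -2 or u = -7.
p^2 = -2 < 0 has no real solution.
p^2 = -7 < 0 has no real solution.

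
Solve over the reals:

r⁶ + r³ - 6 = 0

Let u = r³. The equation becomes u² + u - 6 = 0.
Factor: (u + 3)(u - 2) = 0, so u = -3 or u = 2.
r³ = -3 gives r = -∛(3) ≈ -1.4422.
r³ = 2 gives r = ∛(2) ≈ 1.2599.

r = -1.4422 or r = 1.2599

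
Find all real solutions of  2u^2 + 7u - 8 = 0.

u = -4.4075 or u = 0.9075

Discriminant: (7)^2 - 4*2*(-8) = 113.
Quadratic formula: u = (-7 +/- sqrt(113)) / 4.
So u = -7/4 + sqrt(113)/4 ~= 0.9075 or u = -sqrt(113)/4 - 7/4 ~= -4.4075.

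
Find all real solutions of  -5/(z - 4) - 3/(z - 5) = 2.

z = 0.3206 or z = 4.6794

Multiply both sides by (z - 4)(z - 5):
-5(z - 5) - 3(z - 4) = 2(z - 4)(z - 5).
Expand and collect terms: 2z^2 - 10z + 3 = 0.
By the quadratic formula, z = (10 +/- sqrt(76)) / 4, so z ~= 4.6794 or z ~= 0.3206.
Neither value makes a denominator zero (z != 4, z != 5), so both are valid.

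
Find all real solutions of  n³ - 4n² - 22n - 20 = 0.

Possible rational roots are divisors of -20. Testing n = -2 gives 0, so (n + 2) is a factor.
Divide: n³ - 4n² - 22n - 20 = (n + 2)(n² - 6n - 10).
Apply the quadratic formula to n² - 6n - 10 = 0: n = (6 ± √76)/2, i.e. n ≈ 7.3589 or n ≈ -1.3589.

n = -2 or n = -1.3589 or n = 7.3589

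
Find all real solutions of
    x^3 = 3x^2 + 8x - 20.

x = -2.7016 or x = 2 or x = 3.7016

Rearrange: x^3 - 3x^2 - 8x + 20 = 0.
Possible rational roots are divisors of 20. Testing x = 2 gives 0, so (x - 2) is a factor.
Divide: x^3 - 3x^2 - 8x + 20 = (x - 2)(x^2 - x - 10).
Apply the quadratic formula to x^2 - x - 10 = 0: x = (1 +/- sqrt(41))/2, i.e. x ~= 3.7016 or x ~= -2.7016.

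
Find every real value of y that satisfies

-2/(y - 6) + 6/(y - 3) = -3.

Multiply both sides by (y - 6)(y - 3):
-2(y - 3) + 6(y - 6) = -3(y - 6)(y - 3).
Expand and collect terms: -3y^2 + 23y - 24 = 0.
By the quadratic formula, y = (-23 +/- sqrt(241)) / -6, so y ~= 1.246 or y ~= 6.4207.
Neither value makes a denominator zero (y != 6, y != 3), so both are valid.

y = 1.246 or y = 6.4207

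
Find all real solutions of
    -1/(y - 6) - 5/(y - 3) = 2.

y = 0.2614 or y = 5.7386

Multiply both sides by (y - 6)(y - 3):
-(y - 3) - 5(y - 6) = 2(y - 6)(y - 3).
Expand and collect terms: 2y² - 12y + 3 = 0.
By the quadratic formula, y = (12 ± √120) / 4, so y ≈ 5.7386 or y ≈ 0.2614.
Neither value makes a denominator zero (y ≠ 6, y ≠ 3), so both are valid.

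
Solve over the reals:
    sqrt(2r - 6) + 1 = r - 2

Isolate the radical: sqrt(2r - 6) = r - 3.
Square both sides: 2r - 6 = (r - 3)^2.
Expand and rearrange: r^2 - 8r + 15 = 0.
Solving gives r = 5 or r = 3.
Check each candidate in the original equation:
  r = 5: sqrt(4) = 2, while r - 3 = 2 — valid.
  r = 3: sqrt(0) = 0, while r - 3 = 0 — valid.

r = 3 or r = 5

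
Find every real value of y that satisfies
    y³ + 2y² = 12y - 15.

Rearrange: y³ + 2y² - 12y + 15 = 0.
Possible rational roots are divisors of 15. Testing y = -5 gives 0, so (y + 5) is a factor.
Divide: y³ + 2y² - 12y + 15 = (y + 5)(y² - 3y + 3).
The quadratic y² - 3y + 3 has discriminant -3 < 0, so no further real roots.

y = -5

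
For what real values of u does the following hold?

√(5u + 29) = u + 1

u = 7

Square both sides: 5u + 29 = (u + 1)².
Expand and rearrange: u² - 3u - 28 = 0.
Solving gives u = 7 or u = -4.
Check each candidate in the original equation:
  u = 7: √(64) = 8, while u + 1 = 8 — valid.
  u = -4: √(9) = 3, while u + 1 = -3 — extraneous.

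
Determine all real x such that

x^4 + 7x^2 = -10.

Let u = x^2. The equation becomes u^2 + 7u + 10 = 0.
Factor: (u + 5)(u + 2) = 0, so u = -5 or u = -2.
x^2 = -5 < 0 has no real solution.
x^2 = -2 < 0 has no real solution.

No real solutions.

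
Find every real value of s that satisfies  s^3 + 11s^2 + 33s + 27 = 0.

Possible rational roots are divisors of 27. Testing s = -3 gives 0, so (s + 3) is a factor.
Divide: s^3 + 11s^2 + 33s + 27 = (s + 3)(s^2 + 8s + 9).
Apply the quadratic formula to s^2 + 8s + 9 = 0: s = (-8 +/- sqrt(28))/2, i.e. s ~= -1.3542 or s ~= -6.6458.

s = -6.6458 or s = -3 or s = -1.3542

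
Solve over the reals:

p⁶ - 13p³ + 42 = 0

Let u = p³. The equation becomes u² - 13u + 42 = 0.
Factor: (u - 7)(u - 6) = 0, so u = 7 or u = 6.
p³ = 7 gives p = ∛(7) ≈ 1.9129.
p³ = 6 gives p = ∛(6) ≈ 1.8171.

p = 1.8171 or p = 1.9129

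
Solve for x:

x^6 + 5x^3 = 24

x = -2 or x = 1.4422

Let u = x^3. The equation becomes u^2 + 5u - 24 = 0.
Factor: (u - 3)(u + 8) = 0, so u = 3 or u = -8.
x^3 = 3 gives x = (3)^(1/3) ~= 1.4422.
x^3 = -8 gives x = -2.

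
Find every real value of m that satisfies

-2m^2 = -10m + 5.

m = 0.5635 or m = 4.4365

Rearrange to standard form: -2m^2 + 10m - 5 = 0.
Discriminant: (10)^2 - 4*(-2)*(-5) = 60.
Quadratic formula: m = (-10 +/- sqrt(60)) / (-4).
So m = 5/2 - sqrt(15)/2 ~= 0.5635 or m = sqrt(15)/2 + 5/2 ~= 4.4365.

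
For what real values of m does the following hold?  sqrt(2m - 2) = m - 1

Square both sides: 2m - 2 = (m - 1)^2.
Expand and rearrange: m^2 - 4m + 3 = 0.
Solving gives m = 3 or m = 1.
Check each candidate in the original equation:
  m = 3: sqrt(4) = 2, while m - 1 = 2 — valid.
  m = 1: sqrt(0) = 0, while m - 1 = 0 — valid.

m = 1 or m = 3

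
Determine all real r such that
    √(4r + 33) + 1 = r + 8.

r = -2

Isolate the radical: √(4r + 33) = r + 7.
Square both sides: 4r + 33 = (r + 7)².
Expand and rearrange: r² + 10r + 16 = 0.
Solving gives r = -2 or r = -8.
Check each candidate in the original equation:
  r = -2: √(25) = 5, while r + 7 = 5 — valid.
  r = -8: √(1) = 1, while r + 7 = -1 — extraneous.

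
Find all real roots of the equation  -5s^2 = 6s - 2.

Rearrange to standard form: -5s^2 - 6s + 2 = 0.
Discriminant: (-6)^2 - 4*(-5)*2 = 76.
Quadratic formula: s = (6 +/- sqrt(76)) / (-10).
So s = -sqrt(19)/5 - 3/5 ~= -1.4718 or s = -3/5 + sqrt(19)/5 ~= 0.2718.

s = -1.4718 or s = 0.2718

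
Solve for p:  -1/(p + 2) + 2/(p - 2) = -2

Multiply both sides by (p + 2)(p - 2):
-(p - 2) + 2(p + 2) = -2(p + 2)(p - 2).
Expand and collect terms: -2p² - p + 2 = 0.
By the quadratic formula, p = (1 ± √17) / -4, so p ≈ -1.2808 or p ≈ 0.7808.
Neither value makes a denominator zero (p ≠ -2, p ≠ 2), so both are valid.

p = -1.2808 or p = 0.7808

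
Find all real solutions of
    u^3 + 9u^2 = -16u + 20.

u = -5 or u = -4.8284 or u = 0.8284

Rearrange: u^3 + 9u^2 + 16u - 20 = 0.
Possible rational roots are divisors of -20. Testing u = -5 gives 0, so (u + 5) is a factor.
Divide: u^3 + 9u^2 + 16u - 20 = (u + 5)(u^2 + 4u - 4).
Apply the quadratic formula to u^2 + 4u - 4 = 0: u = (-4 +/- sqrt(32))/2, i.e. u ~= 0.8284 or u ~= -4.8284.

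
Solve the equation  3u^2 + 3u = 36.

u = -4 or u = 3

Bring every term to one side: 3u^2 + 3u - 36 = 0.
Factor: 3(u + 4)(u - 3) = 0.
So u = -4 or u = 3.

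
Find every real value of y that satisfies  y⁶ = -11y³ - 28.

Let u = y³. The equation becomes u² + 11u + 28 = 0.
Factor: (u + 7)(u + 4) = 0, so u = -7 or u = -4.
y³ = -7 gives y = -∛(7) ≈ -1.9129.
y³ = -4 gives y = -∛(4) ≈ -1.5874.

y = -1.9129 or y = -1.5874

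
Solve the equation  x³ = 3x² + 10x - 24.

Rearrange: x³ - 3x² - 10x + 24 = 0.
Possible rational roots are divisors of 24. Testing x = 2 gives 0, so (x - 2) is a factor.
Divide: x³ - 3x² - 10x + 24 = (x - 2)(x² - x - 12).
Factor the quadratic: x = 4 or x = -3.

x = -3 or x = 2 or x = 4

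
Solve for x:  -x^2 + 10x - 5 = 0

Discriminant: (10)^2 - 4*(-1)*(-5) = 80.
Quadratic formula: x = (-10 +/- sqrt(80)) / (-2).
So x = 5 - 2*sqrt(5) ~= 0.5279 or x = 2*sqrt(5) + 5 ~= 9.4721.

x = 0.5279 or x = 9.4721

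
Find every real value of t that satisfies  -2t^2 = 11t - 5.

Rearrange to standard form: -2t^2 - 11t + 5 = 0.
Discriminant: (-11)^2 - 4*(-2)*5 = 161.
Quadratic formula: t = (11 +/- sqrt(161)) / (-4).
So t = -sqrt(161)/4 - 11/4 ~= -5.9221 or t = -11/4 + sqrt(161)/4 ~= 0.4221.

t = -5.9221 or t = 0.4221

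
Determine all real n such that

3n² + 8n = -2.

Rearrange to standard form: 3n² + 8n + 2 = 0.
Discriminant: (8)² − 4·3·2 = 40.
Quadratic formula: n = (-8 ± √40) / 6.
So n = -4/3 + √(10)/3 ≈ -0.2792 or n = -4/3 - √(10)/3 ≈ -2.3874.

n = -2.3874 or n = -0.2792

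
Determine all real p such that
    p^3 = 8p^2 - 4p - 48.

p = -2 or p = 4 or p = 6

Rearrange: p^3 - 8p^2 + 4p + 48 = 0.
Possible rational roots are divisors of 48. Testing p = 4 gives 0, so (p - 4) is a factor.
Divide: p^3 - 8p^2 + 4p + 48 = (p - 4)(p^2 - 4p - 12).
Factor the quadratic: p = 6 or p = -2.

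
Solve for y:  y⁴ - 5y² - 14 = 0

Let u = y². The equation becomes u² - 5u - 14 = 0.
Factor: (u - 7)(u + 2) = 0, so u = 7 or u = -2.
y² = 7 gives y = ±√(7) ≈ ±2.6458.
y² = -2 < 0 has no real solution.

y = -2.6458 or y = 2.6458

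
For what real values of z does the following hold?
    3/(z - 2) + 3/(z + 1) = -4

z = -1.9271 or z = 1.4271

Multiply both sides by (z - 2)(z + 1):
3(z + 1) + 3(z - 2) = -4(z - 2)(z + 1).
Expand and collect terms: -4z² - 2z + 11 = 0.
By the quadratic formula, z = (2 ± √180) / -8, so z ≈ -1.9271 or z ≈ 1.4271.
Neither value makes a denominator zero (z ≠ 2, z ≠ -1), so both are valid.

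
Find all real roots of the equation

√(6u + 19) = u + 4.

Square both sides: 6u + 19 = (u + 4)².
Expand and rearrange: u² + 2u - 3 = 0.
Solving gives u = 1 or u = -3.
Check each candidate in the original equation:
  u = 1: √(25) = 5, while u + 4 = 5 — valid.
  u = -3: √(1) = 1, while u + 4 = 1 — valid.

u = -3 or u = 1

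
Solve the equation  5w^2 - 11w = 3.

Rearrange to standard form: 5w^2 - 11w - 3 = 0.
Discriminant: (-11)^2 - 4*5*(-3) = 181.
Quadratic formula: w = (11 +/- sqrt(181)) / 10.
So w = 11/10 + sqrt(181)/10 ~= 2.4454 or w = 11/10 - sqrt(181)/10 ~= -0.2454.

w = -0.2454 or w = 2.4454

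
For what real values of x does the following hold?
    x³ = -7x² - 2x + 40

x = -5 or x = -4 or x = 2

Rearrange: x³ + 7x² + 2x - 40 = 0.
Possible rational roots are divisors of -40. Testing x = -4 gives 0, so (x + 4) is a factor.
Divide: x³ + 7x² + 2x - 40 = (x + 4)(x² + 3x - 10).
Factor the quadratic: x = 2 or x = -5.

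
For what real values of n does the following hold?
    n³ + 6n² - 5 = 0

Possible rational roots are divisors of -5. Testing n = -1 gives 0, so (n + 1) is a factor.
Divide: n³ + 6n² - 5 = (n + 1)(n² + 5n - 5).
Apply the quadratic formula to n² + 5n - 5 = 0: n = (-5 ± √45)/2, i.e. n ≈ 0.8541 or n ≈ -5.8541.

n = -5.8541 or n = -1 or n = 0.8541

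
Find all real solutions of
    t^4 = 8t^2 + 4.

t = -2.9107 or t = 2.9107

Let u = t^2. The equation becomes u^2 - 8u - 4 = 0.
By the quadratic formula, u = 4 + 2*sqrt(5) or u = 4 - 2*sqrt(5).
t^2 = 4 + 2*sqrt(5) gives t = +/-sqrt(4 + 2*sqrt(5)) ~= +/-2.9107.
t^2 = 4 - 2*sqrt(5) < 0 has no real solution.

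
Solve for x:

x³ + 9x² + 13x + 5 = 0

x = -7.3166 or x = -1 or x = -0.6834

Possible rational roots are divisors of 5. Testing x = -1 gives 0, so (x + 1) is a factor.
Divide: x³ + 9x² + 13x + 5 = (x + 1)(x² + 8x + 5).
Apply the quadratic formula to x² + 8x + 5 = 0: x = (-8 ± √44)/2, i.e. x ≈ -0.6834 or x ≈ -7.3166.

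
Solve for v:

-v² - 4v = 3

v = -3 or v = -1

Bring every term to one side: -v² - 4v - 3 = 0.
Factor: -1(v + 3)(v + 1) = 0.
So v = -3 or v = -1.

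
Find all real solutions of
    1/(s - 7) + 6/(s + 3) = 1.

Multiply both sides by (s - 7)(s + 3):
(s + 3) + 6(s - 7) = (s - 7)(s + 3).
Expand and collect terms: s^2 - 11s + 18 = 0.
Factor or apply the quadratic formula: s = 9 or s = 2.
Neither value makes a denominator zero (s != 7, s != -3), so both are valid.

s = 2 or s = 9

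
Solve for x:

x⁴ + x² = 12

x = -1.7321 or x = 1.7321

Let u = x². The equation becomes u² + u - 12 = 0.
Factor: (u - 3)(u + 4) = 0, so u = 3 or u = -4.
x² = 3 gives x = ±√(3) ≈ ±1.7321.
x² = -4 < 0 has no real solution.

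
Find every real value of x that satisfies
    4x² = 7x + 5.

x = -0.5447 or x = 2.2947

Rearrange to standard form: 4x² - 7x - 5 = 0.
Discriminant: (-7)² − 4·4·(-5) = 129.
Quadratic formula: x = (7 ± √129) / 8.
So x = 7/8 + √(129)/8 ≈ 2.2947 or x = 7/8 - √(129)/8 ≈ -0.5447.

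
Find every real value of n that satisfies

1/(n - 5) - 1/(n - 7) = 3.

Multiply both sides by (n - 5)(n - 7):
(n - 7) - (n - 5) = 3(n - 5)(n - 7).
Expand and collect terms: 3n^2 - 36n + 107 = 0.
By the quadratic formula, n = (36 +/- sqrt(12)) / 6, so n ~= 6.5774 or n ~= 5.4226.
Neither value makes a denominator zero (n != 5, n != 7), so both are valid.

n = 5.4226 or n = 6.5774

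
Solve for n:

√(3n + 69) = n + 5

Square both sides: 3n + 69 = (n + 5)².
Expand and rearrange: n² + 7n - 44 = 0.
Solving gives n = 4 or n = -11.
Check each candidate in the original equation:
  n = 4: √(81) = 9, while n + 5 = 9 — valid.
  n = -11: √(36) = 6, while n + 5 = -6 — extraneous.

n = 4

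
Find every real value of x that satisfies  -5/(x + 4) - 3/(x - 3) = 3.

Multiply both sides by (x + 4)(x - 3):
-5(x - 3) - 3(x + 4) = 3(x + 4)(x - 3).
Expand and collect terms: 3x² + 11x - 39 = 0.
By the quadratic formula, x = (-11 ± √589) / 6, so x ≈ 2.2116 or x ≈ -5.8782.
Neither value makes a denominator zero (x ≠ -4, x ≠ 3), so both are valid.

x = -5.8782 or x = 2.2116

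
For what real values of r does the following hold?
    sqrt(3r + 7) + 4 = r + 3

Isolate the radical: sqrt(3r + 7) = r - 1.
Square both sides: 3r + 7 = (r - 1)^2.
Expand and rearrange: r^2 - 5r - 6 = 0.
Solving gives r = 6 or r = -1.
Check each candidate in the original equation:
  r = 6: sqrt(25) = 5, while r - 1 = 5 — valid.
  r = -1: sqrt(4) = 2, while r - 1 = -2 — extraneous.

r = 6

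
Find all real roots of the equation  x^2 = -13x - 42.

x = -7 or x = -6

Bring every term to one side: x^2 + 13x + 42 = 0.
Factor: (x + 7)(x + 6) = 0.
So x = -7 or x = -6.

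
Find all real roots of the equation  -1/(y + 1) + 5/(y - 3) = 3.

Multiply both sides by (y + 1)(y - 3):
-(y - 3) + 5(y + 1) = 3(y + 1)(y - 3).
Expand and collect terms: 3y^2 - 10y - 17 = 0.
By the quadratic formula, y = (10 +/- sqrt(304)) / 6, so y ~= 4.5726 or y ~= -1.2393.
Neither value makes a denominator zero (y != -1, y != 3), so both are valid.

y = -1.2393 or y = 4.5726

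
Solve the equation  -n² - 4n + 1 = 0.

Discriminant: (-4)² − 4·(-1)·1 = 20.
Quadratic formula: n = (4 ± √20) / (-2).
So n = -√(5) - 2 ≈ -4.2361 or n = -2 + √(5) ≈ 0.2361.

n = -4.2361 or n = 0.2361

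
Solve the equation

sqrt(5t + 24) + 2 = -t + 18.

t = 8

Isolate the radical: sqrt(5t + 24) = -t + 16.
Square both sides: 5t + 24 = (-t + 16)^2.
Expand and rearrange: t^2 - 37t + 232 = 0.
Solving gives t = 29 or t = 8.
Check each candidate in the original equation:
  t = 29: sqrt(169) = 13, while -t + 16 = -13 — extraneous.
  t = 8: sqrt(64) = 8, while -t + 16 = 8 — valid.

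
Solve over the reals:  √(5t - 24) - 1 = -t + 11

t = 8

Isolate the radical: √(5t - 24) = -t + 12.
Square both sides: 5t - 24 = (-t + 12)².
Expand and rearrange: t² - 29t + 168 = 0.
Solving gives t = 21 or t = 8.
Check each candidate in the original equation:
  t = 21: √(81) = 9, while -t + 12 = -9 — extraneous.
  t = 8: √(16) = 4, while -t + 12 = 4 — valid.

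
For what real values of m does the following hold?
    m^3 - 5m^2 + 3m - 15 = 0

Possible rational roots are divisors of -15. Testing m = 5 gives 0, so (m - 5) is a factor.
Divide: m^3 - 5m^2 + 3m - 15 = (m - 5)(m^2 + 3).
The quadratic m^2 + 3 has discriminant -12 < 0, so no further real roots.

m = 5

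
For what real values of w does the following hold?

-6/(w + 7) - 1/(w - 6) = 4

Multiply both sides by (w + 7)(w - 6):
-6(w - 6) - (w + 7) = 4(w + 7)(w - 6).
Expand and collect terms: 4w² + 11w - 197 = 0.
By the quadratic formula, w = (-11 ± √3273) / 8, so w ≈ 5.7763 or w ≈ -8.5263.
Neither value makes a denominator zero (w ≠ -7, w ≠ 6), so both are valid.

w = -8.5263 or w = 5.7763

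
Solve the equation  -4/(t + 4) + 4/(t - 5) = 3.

Multiply both sides by (t + 4)(t - 5):
-4(t - 5) + 4(t + 4) = 3(t + 4)(t - 5).
Expand and collect terms: 3t^2 - 3t - 96 = 0.
By the quadratic formula, t = (3 +/- sqrt(1161)) / 6, so t ~= 6.1789 or t ~= -5.1789.
Neither value makes a denominator zero (t != -4, t != 5), so both are valid.

t = -5.1789 or t = 6.1789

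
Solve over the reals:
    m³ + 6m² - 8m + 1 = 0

m = -7.1401 or m = 0.1401 or m = 1

Possible rational roots are divisors of 1. Testing m = 1 gives 0, so (m - 1) is a factor.
Divide: m³ + 6m² - 8m + 1 = (m - 1)(m² + 7m - 1).
Apply the quadratic formula to m² + 7m - 1 = 0: m = (-7 ± √53)/2, i.e. m ≈ 0.1401 or m ≈ -7.1401.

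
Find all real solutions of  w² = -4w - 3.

w = -3 or w = -1

Bring every term to one side: w² + 4w + 3 = 0.
Factor: (w + 3)(w + 1) = 0.
So w = -3 or w = -1.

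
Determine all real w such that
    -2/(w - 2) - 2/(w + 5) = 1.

Multiply both sides by (w - 2)(w + 5):
-2(w + 5) - 2(w - 2) = (w - 2)(w + 5).
Expand and collect terms: w^2 + 7w - 4 = 0.
By the quadratic formula, w = (-7 +/- sqrt(65)) / 2, so w ~= 0.5311 or w ~= -7.5311.
Neither value makes a denominator zero (w != 2, w != -5), so both are valid.

w = -7.5311 or w = 0.5311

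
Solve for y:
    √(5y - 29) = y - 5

y = 6 or y = 9

Square both sides: 5y - 29 = (y - 5)².
Expand and rearrange: y² - 15y + 54 = 0.
Solving gives y = 9 or y = 6.
Check each candidate in the original equation:
  y = 9: √(16) = 4, while y - 5 = 4 — valid.
  y = 6: √(1) = 1, while y - 5 = 1 — valid.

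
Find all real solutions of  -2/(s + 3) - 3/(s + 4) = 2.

Multiply both sides by (s + 3)(s + 4):
-2(s + 4) - 3(s + 3) = 2(s + 3)(s + 4).
Expand and collect terms: 2s² + 19s + 41 = 0.
By the quadratic formula, s = (-19 ± √33) / 4, so s ≈ -3.3139 or s ≈ -6.1861.
Neither value makes a denominator zero (s ≠ -3, s ≠ -4), so both are valid.

s = -6.1861 or s = -3.3139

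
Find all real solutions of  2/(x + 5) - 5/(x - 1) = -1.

x = -6.1789 or x = 5.1789

Multiply both sides by (x + 5)(x - 1):
2(x - 1) - 5(x + 5) = -(x + 5)(x - 1).
Expand and collect terms: -x^2 - x + 32 = 0.
By the quadratic formula, x = (1 +/- sqrt(129)) / -2, so x ~= -6.1789 or x ~= 5.1789.
Neither value makes a denominator zero (x != -5, x != 1), so both are valid.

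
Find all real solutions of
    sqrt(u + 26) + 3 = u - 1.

u = 10

Isolate the radical: sqrt(u + 26) = u - 4.
Square both sides: u + 26 = (u - 4)^2.
Expand and rearrange: u^2 - 9u - 10 = 0.
Solving gives u = 10 or u = -1.
Check each candidate in the original equation:
  u = 10: sqrt(36) = 6, while u - 4 = 6 — valid.
  u = -1: sqrt(25) = 5, while u - 4 = -5 — extraneous.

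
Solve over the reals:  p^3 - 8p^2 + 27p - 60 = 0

Possible rational roots are divisors of -60. Testing p = 5 gives 0, so (p - 5) is a factor.
Divide: p^3 - 8p^2 + 27p - 60 = (p - 5)(p^2 - 3p + 12).
The quadratic p^2 - 3p + 12 has discriminant -39 < 0, so no further real roots.

p = 5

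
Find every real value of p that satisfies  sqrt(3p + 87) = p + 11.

p = -2

Square both sides: 3p + 87 = (p + 11)^2.
Expand and rearrange: p^2 + 19p + 34 = 0.
Solving gives p = -2 or p = -17.
Check each candidate in the original equation:
  p = -2: sqrt(81) = 9, while p + 11 = 9 — valid.
  p = -17: sqrt(36) = 6, while p + 11 = -6 — extraneous.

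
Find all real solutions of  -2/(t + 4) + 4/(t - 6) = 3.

t = -4.5921 or t = 7.2588

Multiply both sides by (t + 4)(t - 6):
-2(t - 6) + 4(t + 4) = 3(t + 4)(t - 6).
Expand and collect terms: 3t² - 8t - 100 = 0.
By the quadratic formula, t = (8 ± √1264) / 6, so t ≈ 7.2588 or t ≈ -4.5921.
Neither value makes a denominator zero (t ≠ -4, t ≠ 6), so both are valid.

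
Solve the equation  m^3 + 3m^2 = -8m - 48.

m = -4

Rearrange: m^3 + 3m^2 + 8m + 48 = 0.
Possible rational roots are divisors of 48. Testing m = -4 gives 0, so (m + 4) is a factor.
Divide: m^3 + 3m^2 + 8m + 48 = (m + 4)(m^2 - m + 12).
The quadratic m^2 - m + 12 has discriminant -47 < 0, so no further real roots.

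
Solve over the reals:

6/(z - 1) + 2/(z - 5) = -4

Multiply both sides by (z - 1)(z - 5):
6(z - 5) + 2(z - 1) = -4(z - 1)(z - 5).
Expand and collect terms: -4z^2 + 16z + 12 = 0.
By the quadratic formula, z = (-16 +/- sqrt(448)) / -8, so z ~= -0.6458 or z ~= 4.6458.
Neither value makes a denominator zero (z != 1, z != 5), so both are valid.

z = -0.6458 or z = 4.6458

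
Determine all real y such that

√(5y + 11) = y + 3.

Square both sides: 5y + 11 = (y + 3)².
Expand and rearrange: y² + y - 2 = 0.
Solving gives y = 1 or y = -2.
Check each candidate in the original equation:
  y = 1: √(16) = 4, while y + 3 = 4 — valid.
  y = -2: √(1) = 1, while y + 3 = 1 — valid.

y = -2 or y = 1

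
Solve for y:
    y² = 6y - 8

Bring every term to one side: y² - 6y + 8 = 0.
Factor: (y - 2)(y - 4) = 0.
So y = 2 or y = 4.

y = 2 or y = 4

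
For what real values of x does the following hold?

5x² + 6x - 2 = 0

x = -1.4718 or x = 0.2718

Discriminant: (6)² − 4·5·(-2) = 76.
Quadratic formula: x = (-6 ± √76) / 10.
So x = -3/5 + √(19)/5 ≈ 0.2718 or x = -√(19)/5 - 3/5 ≈ -1.4718.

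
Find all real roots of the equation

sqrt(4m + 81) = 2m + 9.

m = 0

Square both sides: 4m + 81 = (2m + 9)^2.
Expand and rearrange: 4m^2 + 32m = 0.
Solving gives m = 0 or m = -8.
Check each candidate in the original equation:
  m = 0: sqrt(81) = 9, while 2m + 9 = 9 — valid.
  m = -8: sqrt(49) = 7, while 2m + 9 = -7 — extraneous.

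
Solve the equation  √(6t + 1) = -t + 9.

Square both sides: 6t + 1 = (-t + 9)².
Expand and rearrange: t² - 24t + 80 = 0.
Solving gives t = 20 or t = 4.
Check each candidate in the original equation:
  t = 20: √(121) = 11, while -t + 9 = -11 — extraneous.
  t = 4: √(25) = 5, while -t + 9 = 5 — valid.

t = 4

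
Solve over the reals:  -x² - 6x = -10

x = -7.3589 or x = 1.3589

Rearrange to standard form: -x² - 6x + 10 = 0.
Discriminant: (-6)² − 4·(-1)·10 = 76.
Quadratic formula: x = (6 ± √76) / (-2).
So x = -√(19) - 3 ≈ -7.3589 or x = -3 + √(19) ≈ 1.3589.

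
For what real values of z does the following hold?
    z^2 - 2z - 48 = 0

z = -6 or z = 8

Factor: (z + 6)(z - 8) = 0.
So z = -6 or z = 8.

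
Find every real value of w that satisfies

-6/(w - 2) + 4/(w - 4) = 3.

Multiply both sides by (w - 2)(w - 4):
-6(w - 4) + 4(w - 2) = 3(w - 2)(w - 4).
Expand and collect terms: 3w² - 16w + 8 = 0.
By the quadratic formula, w = (16 ± √160) / 6, so w ≈ 4.7749 or w ≈ 0.5585.
Neither value makes a denominator zero (w ≠ 2, w ≠ 4), so both are valid.

w = 0.5585 or w = 4.7749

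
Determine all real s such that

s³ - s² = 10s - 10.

s = -3.1623 or s = 1 or s = 3.1623

Rearrange: s³ - s² - 10s + 10 = 0.
Possible rational roots are divisors of 10. Testing s = 1 gives 0, so (s - 1) is a factor.
Divide: s³ - s² - 10s + 10 = (s - 1)(s² - 10).
Apply the quadratic formula to s² - 10 = 0: s = (0 ± √40)/2, i.e. s ≈ 3.1623 or s ≈ -3.1623.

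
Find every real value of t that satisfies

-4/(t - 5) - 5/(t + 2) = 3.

t = -3.9581 or t = 3.9581

Multiply both sides by (t - 5)(t + 2):
-4(t + 2) - 5(t - 5) = 3(t - 5)(t + 2).
Expand and collect terms: 3t^2 - 47 = 0.
By the quadratic formula, t = (0 +/- sqrt(564)) / 6, so t ~= 3.9581 or t ~= -3.9581.
Neither value makes a denominator zero (t != 5, t != -2), so both are valid.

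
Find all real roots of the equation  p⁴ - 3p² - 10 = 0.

p = -2.2361 or p = 2.2361

Let u = p². The equation becomes u² - 3u - 10 = 0.
Factor: (u + 2)(u - 5) = 0, so u = -2 or u = 5.
p² = -2 < 0 has no real solution.
p² = 5 gives p = ±√(5) ≈ ±2.2361.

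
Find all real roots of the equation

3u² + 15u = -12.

u = -4 or u = -1

Bring every term to one side: 3u² + 15u + 12 = 0.
Factor: 3(u + 4)(u + 1) = 0.
So u = -4 or u = -1.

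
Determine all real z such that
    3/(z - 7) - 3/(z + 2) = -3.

z = -0.8541 or z = 5.8541

Multiply both sides by (z - 7)(z + 2):
3(z + 2) - 3(z - 7) = -3(z - 7)(z + 2).
Expand and collect terms: -3z² + 15z + 15 = 0.
By the quadratic formula, z = (-15 ± √405) / -6, so z ≈ -0.8541 or z ≈ 5.8541.
Neither value makes a denominator zero (z ≠ 7, z ≠ -2), so both are valid.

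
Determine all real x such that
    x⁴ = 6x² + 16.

Let u = x². The equation becomes u² - 6u - 16 = 0.
Factor: (u - 8)(u + 2) = 0, so u = 8 or u = -2.
x² = 8 gives x = ±2·√(2) ≈ ±2.8284.
x² = -2 < 0 has no real solution.

x = -2.8284 or x = 2.8284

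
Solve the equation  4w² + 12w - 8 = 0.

w = -3.5616 or w = 0.5616

Discriminant: (12)² − 4·4·(-8) = 272.
Quadratic formula: w = (-12 ± √272) / 8.
So w = -3/2 + √(17)/2 ≈ 0.5616 or w = -√(17)/2 - 3/2 ≈ -3.5616.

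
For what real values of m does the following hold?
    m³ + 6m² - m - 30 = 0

m = -5 or m = -3 or m = 2

Possible rational roots are divisors of -30. Testing m = -5 gives 0, so (m + 5) is a factor.
Divide: m³ + 6m² - m - 30 = (m + 5)(m² + m - 6).
Factor the quadratic: m = 2 or m = -3.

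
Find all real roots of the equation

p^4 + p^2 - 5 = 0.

Let u = p^2. The equation becomes u^2 + u - 5 = 0.
By the quadratic formula, u = -1/2 + sqrt(21)/2 or u = -sqrt(21)/2 - 1/2.
p^2 = -1/2 + sqrt(21)/2 gives p = +/-sqrt(-1/2 + sqrt(21)/2) ~= +/-1.3384.
p^2 = -sqrt(21)/2 - 1/2 < 0 has no real solution.

p = -1.3384 or p = 1.3384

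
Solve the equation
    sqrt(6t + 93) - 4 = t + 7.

t = -2

Isolate the radical: sqrt(6t + 93) = t + 11.
Square both sides: 6t + 93 = (t + 11)^2.
Expand and rearrange: t^2 + 16t + 28 = 0.
Solving gives t = -2 or t = -14.
Check each candidate in the original equation:
  t = -2: sqrt(81) = 9, while t + 11 = 9 — valid.
  t = -14: sqrt(9) = 3, while t + 11 = -3 — extraneous.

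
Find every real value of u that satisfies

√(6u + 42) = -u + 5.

Square both sides: 6u + 42 = (-u + 5)².
Expand and rearrange: u² - 16u - 17 = 0.
Solving gives u = 17 or u = -1.
Check each candidate in the original equation:
  u = 17: √(144) = 12, while -u + 5 = -12 — extraneous.
  u = -1: √(36) = 6, while -u + 5 = 6 — valid.

u = -1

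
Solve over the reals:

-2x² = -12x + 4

Rearrange to standard form: -2x² + 12x - 4 = 0.
Discriminant: (12)² − 4·(-2)·(-4) = 112.
Quadratic formula: x = (-12 ± √112) / (-4).
So x = 3 - √(7) ≈ 0.3542 or x = √(7) + 3 ≈ 5.6458.

x = 0.3542 or x = 5.6458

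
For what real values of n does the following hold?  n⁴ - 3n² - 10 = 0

n = -2.2361 or n = 2.2361

Let u = n². The equation becomes u² - 3u - 10 = 0.
Factor: (u - 5)(u + 2) = 0, so u = 5 or u = -2.
n² = 5 gives n = ±√(5) ≈ ±2.2361.
n² = -2 < 0 has no real solution.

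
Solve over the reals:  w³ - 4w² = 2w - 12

w = -1.6458 or w = 2 or w = 3.6458

Rearrange: w³ - 4w² - 2w + 12 = 0.
Possible rational roots are divisors of 12. Testing w = 2 gives 0, so (w - 2) is a factor.
Divide: w³ - 4w² - 2w + 12 = (w - 2)(w² - 2w - 6).
Apply the quadratic formula to w² - 2w - 6 = 0: w = (2 ± √28)/2, i.e. w ≈ 3.6458 or w ≈ -1.6458.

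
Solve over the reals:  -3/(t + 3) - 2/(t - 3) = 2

t = -4.7231 or t = 2.2231

Multiply both sides by (t + 3)(t - 3):
-3(t - 3) - 2(t + 3) = 2(t + 3)(t - 3).
Expand and collect terms: 2t² + 5t - 21 = 0.
By the quadratic formula, t = (-5 ± √193) / 4, so t ≈ 2.2231 or t ≈ -4.7231.
Neither value makes a denominator zero (t ≠ -3, t ≠ 3), so both are valid.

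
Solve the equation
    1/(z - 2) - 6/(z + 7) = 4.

Multiply both sides by (z - 2)(z + 7):
(z + 7) - 6(z - 2) = 4(z - 2)(z + 7).
Expand and collect terms: 4z^2 + 25z - 75 = 0.
By the quadratic formula, z = (-25 +/- sqrt(1825)) / 8, so z ~= 2.215 or z ~= -8.465.
Neither value makes a denominator zero (z != 2, z != -7), so both are valid.

z = -8.465 or z = 2.215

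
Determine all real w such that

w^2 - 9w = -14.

w = 2 or w = 7

Bring every term to one side: w^2 - 9w + 14 = 0.
Factor: (w - 2)(w - 7) = 0.
So w = 2 or w = 7.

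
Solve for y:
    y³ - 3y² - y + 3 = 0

y = -1 or y = 1 or y = 3

Possible rational roots are divisors of 3. Testing y = -1 gives 0, so (y + 1) is a factor.
Divide: y³ - 3y² - y + 3 = (y + 1)(y² - 4y + 3).
Factor the quadratic: y = 3 or y = 1.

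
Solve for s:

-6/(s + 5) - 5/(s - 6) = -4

s = -3.6717 or s = 7.4217

Multiply both sides by (s + 5)(s - 6):
-6(s - 6) - 5(s + 5) = -4(s + 5)(s - 6).
Expand and collect terms: -4s^2 + 15s + 109 = 0.
By the quadratic formula, s = (-15 +/- sqrt(1969)) / -8, so s ~= -3.6717 or s ~= 7.4217.
Neither value makes a denominator zero (s != -5, s != 6), so both are valid.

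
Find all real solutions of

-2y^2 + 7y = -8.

Rearrange to standard form: -2y^2 + 7y + 8 = 0.
Discriminant: (7)^2 - 4*(-2)*8 = 113.
Quadratic formula: y = (-7 +/- sqrt(113)) / (-4).
So y = 7/4 - sqrt(113)/4 ~= -0.9075 or y = 7/4 + sqrt(113)/4 ~= 4.4075.

y = -0.9075 or y = 4.4075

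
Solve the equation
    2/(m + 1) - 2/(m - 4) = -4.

m = -1.458 or m = 4.458

Multiply both sides by (m + 1)(m - 4):
2(m - 4) - 2(m + 1) = -4(m + 1)(m - 4).
Expand and collect terms: -4m² + 12m + 26 = 0.
By the quadratic formula, m = (-12 ± √560) / -8, so m ≈ -1.458 or m ≈ 4.458.
Neither value makes a denominator zero (m ≠ -1, m ≠ 4), so both are valid.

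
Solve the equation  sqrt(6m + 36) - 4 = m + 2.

Isolate the radical: sqrt(6m + 36) = m + 6.
Square both sides: 6m + 36 = (m + 6)^2.
Expand and rearrange: m^2 + 6m = 0.
Solving gives m = 0 or m = -6.
Check each candidate in the original equation:
  m = 0: sqrt(36) = 6, while m + 6 = 6 — valid.
  m = -6: sqrt(0) = 0, while m + 6 = 0 — valid.

m = -6 or m = 0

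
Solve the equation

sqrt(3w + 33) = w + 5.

w = 1

Square both sides: 3w + 33 = (w + 5)^2.
Expand and rearrange: w^2 + 7w - 8 = 0.
Solving gives w = 1 or w = -8.
Check each candidate in the original equation:
  w = 1: sqrt(36) = 6, while w + 5 = 6 — valid.
  w = -8: sqrt(9) = 3, while w + 5 = -3 — extraneous.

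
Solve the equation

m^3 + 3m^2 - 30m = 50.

m = -6.4495 or m = -1.5505 or m = 5

Rearrange: m^3 + 3m^2 - 30m - 50 = 0.
Possible rational roots are divisors of -50. Testing m = 5 gives 0, so (m - 5) is a factor.
Divide: m^3 + 3m^2 - 30m - 50 = (m - 5)(m^2 + 8m + 10).
Apply the quadratic formula to m^2 + 8m + 10 = 0: m = (-8 +/- sqrt(24))/2, i.e. m ~= -1.5505 or m ~= -6.4495.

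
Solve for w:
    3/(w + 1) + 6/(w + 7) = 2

w = -4.8423 or w = 1.3423

Multiply both sides by (w + 1)(w + 7):
3(w + 7) + 6(w + 1) = 2(w + 1)(w + 7).
Expand and collect terms: 2w^2 + 7w - 13 = 0.
By the quadratic formula, w = (-7 +/- sqrt(153)) / 4, so w ~= 1.3423 or w ~= -4.8423.
Neither value makes a denominator zero (w != -1, w != -7), so both are valid.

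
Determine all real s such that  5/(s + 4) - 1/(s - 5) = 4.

s = -2.7081 or s = 4.7081

Multiply both sides by (s + 4)(s - 5):
5(s - 5) - (s + 4) = 4(s + 4)(s - 5).
Expand and collect terms: 4s² - 8s - 51 = 0.
By the quadratic formula, s = (8 ± √880) / 8, so s ≈ 4.7081 or s ≈ -2.7081.
Neither value makes a denominator zero (s ≠ -4, s ≠ 5), so both are valid.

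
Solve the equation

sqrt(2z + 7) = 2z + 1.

Square both sides: 2z + 7 = (2z + 1)^2.
Expand and rearrange: 4z^2 + 2z - 6 = 0.
Solving gives z = 1 or z = -1.5.
Check each candidate in the original equation:
  z = 1: sqrt(9) = 3, while 2z + 1 = 3 — valid.
  z = -1.5: sqrt(4) = 2, while 2z + 1 = -2 — extraneous.

z = 1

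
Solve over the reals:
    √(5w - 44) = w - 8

Square both sides: 5w - 44 = (w - 8)².
Expand and rearrange: w² - 21w + 108 = 0.
Solving gives w = 12 or w = 9.
Check each candidate in the original equation:
  w = 12: √(16) = 4, while w - 8 = 4 — valid.
  w = 9: √(1) = 1, while w - 8 = 1 — valid.

w = 9 or w = 12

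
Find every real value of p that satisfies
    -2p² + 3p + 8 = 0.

Discriminant: (3)² − 4·(-2)·8 = 73.
Quadratic formula: p = (-3 ± √73) / (-4).
So p = 3/4 - √(73)/4 ≈ -1.386 or p = 3/4 + √(73)/4 ≈ 2.886.

p = -1.386 or p = 2.886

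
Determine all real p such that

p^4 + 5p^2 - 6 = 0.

Let u = p^2. The equation becomes u^2 + 5u - 6 = 0.
Factor: (u - 1)(u + 6) = 0, so u = 1 or u = -6.
p^2 = 1 gives p = +/-1.
p^2 = -6 < 0 has no real solution.

p = -1 or p = 1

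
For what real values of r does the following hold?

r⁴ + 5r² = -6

Let u = r². The equation becomes u² + 5u + 6 = 0.
Factor: (u + 2)(u + 3) = 0, so u = -2 or u = -3.
r² = -2 < 0 has no real solution.
r² = -3 < 0 has no real solution.

No real solutions.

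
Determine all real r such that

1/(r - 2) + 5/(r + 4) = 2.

Multiply both sides by (r - 2)(r + 4):
(r + 4) + 5(r - 2) = 2(r - 2)(r + 4).
Expand and collect terms: 2r^2 - 2r - 10 = 0.
By the quadratic formula, r = (2 +/- sqrt(84)) / 4, so r ~= 2.7913 or r ~= -1.7913.
Neither value makes a denominator zero (r != 2, r != -4), so both are valid.

r = -1.7913 or r = 2.7913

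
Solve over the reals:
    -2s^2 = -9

s = -2.1213 or s = 2.1213

Rearrange to standard form: -2s^2 + 9 = 0.
Discriminant: (0)^2 - 4*(-2)*9 = 72.
Quadratic formula: s = (0 +/- sqrt(72)) / (-4).
So s = -3*sqrt(2)/2 ~= -2.1213 or s = 3*sqrt(2)/2 ~= 2.1213.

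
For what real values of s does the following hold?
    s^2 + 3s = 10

s = -5 or s = 2

Bring every term to one side: s^2 + 3s - 10 = 0.
Factor: (s + 5)(s - 2) = 0.
So s = -5 or s = 2.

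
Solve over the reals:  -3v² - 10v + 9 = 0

v = -4.0704 or v = 0.737

Discriminant: (-10)² − 4·(-3)·9 = 208.
Quadratic formula: v = (10 ± √208) / (-6).
So v = -2·√(13)/3 - 5/3 ≈ -4.0704 or v = -5/3 + 2·√(13)/3 ≈ 0.737.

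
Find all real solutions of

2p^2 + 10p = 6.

Rearrange to standard form: 2p^2 + 10p - 6 = 0.
Discriminant: (10)^2 - 4*2*(-6) = 148.
Quadratic formula: p = (-10 +/- sqrt(148)) / 4.
So p = -5/2 + sqrt(37)/2 ~= 0.5414 or p = -sqrt(37)/2 - 5/2 ~= -5.5414.

p = -5.5414 or p = 0.5414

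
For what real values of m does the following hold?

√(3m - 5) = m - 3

Square both sides: 3m - 5 = (m - 3)².
Expand and rearrange: m² - 9m + 14 = 0.
Solving gives m = 7 or m = 2.
Check each candidate in the original equation:
  m = 7: √(16) = 4, while m - 3 = 4 — valid.
  m = 2: √(1) = 1, while m - 3 = -1 — extraneous.

m = 7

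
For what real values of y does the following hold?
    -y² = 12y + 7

Rearrange to standard form: -y² - 12y - 7 = 0.
Discriminant: (-12)² − 4·(-1)·(-7) = 116.
Quadratic formula: y = (12 ± √116) / (-2).
So y = -6 - √(29) ≈ -11.3852 or y = -6 + √(29) ≈ -0.6148.

y = -11.3852 or y = -0.6148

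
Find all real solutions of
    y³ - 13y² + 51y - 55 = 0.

y = 1.7639 or y = 5 or y = 6.2361

Possible rational roots are divisors of -55. Testing y = 5 gives 0, so (y - 5) is a factor.
Divide: y³ - 13y² + 51y - 55 = (y - 5)(y² - 8y + 11).
Apply the quadratic formula to y² - 8y + 11 = 0: y = (8 ± √20)/2, i.e. y ≈ 6.2361 or y ≈ 1.7639.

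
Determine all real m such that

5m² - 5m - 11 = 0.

Discriminant: (-5)² − 4·5·(-11) = 245.
Quadratic formula: m = (5 ± √245) / 10.
So m = 1/2 + 7·√(5)/10 ≈ 2.0652 or m = 1/2 - 7·√(5)/10 ≈ -1.0652.

m = -1.0652 or m = 2.0652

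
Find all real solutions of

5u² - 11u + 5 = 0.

Discriminant: (-11)² − 4·5·5 = 21.
Quadratic formula: u = (11 ± √21) / 10.
So u = √(21)/10 + 11/10 ≈ 1.5583 or u = 11/10 - √(21)/10 ≈ 0.6417.

u = 0.6417 or u = 1.5583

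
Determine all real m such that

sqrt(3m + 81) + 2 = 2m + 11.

m = 0

Isolate the radical: sqrt(3m + 81) = 2m + 9.
Square both sides: 3m + 81 = (2m + 9)^2.
Expand and rearrange: 4m^2 + 33m = 0.
Solving gives m = 0 or m = -8.25.
Check each candidate in the original equation:
  m = 0: sqrt(81) = 9, while 2m + 9 = 9 — valid.
  m = -8.25: sqrt(56.25) = 7.5, while 2m + 9 = -7.5 — extraneous.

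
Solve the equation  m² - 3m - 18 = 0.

Factor: (m - 6)(m + 3) = 0.
So m = 6 or m = -3.

m = -3 or m = 6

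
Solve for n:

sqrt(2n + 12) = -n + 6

Square both sides: 2n + 12 = (-n + 6)^2.
Expand and rearrange: n^2 - 14n + 24 = 0.
Solving gives n = 12 or n = 2.
Check each candidate in the original equation:
  n = 12: sqrt(36) = 6, while -n + 6 = -6 — extraneous.
  n = 2: sqrt(16) = 4, while -n + 6 = 4 — valid.

n = 2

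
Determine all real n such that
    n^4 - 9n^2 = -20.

Let u = n^2. The equation becomes u^2 - 9u + 20 = 0.
Factor: (u - 4)(u - 5) = 0, so u = 4 or u = 5.
n^2 = 4 gives n = +/-2.
n^2 = 5 gives n = +/-sqrt(5) ~= +/-2.2361.

n = -2.2361 or n = -2 or n = 2 or n = 2.2361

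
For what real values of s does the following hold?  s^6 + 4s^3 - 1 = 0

Let u = s^3. The equation becomes u^2 + 4u - 1 = 0.
By the quadratic formula, u = -2 + sqrt(5) or u = -sqrt(5) - 2.
s^3 = -2 + sqrt(5) gives s = (-2 + sqrt(5))^(1/3) ~= 0.618.
s^3 = -sqrt(5) - 2 gives s = -(2 + sqrt(5))^(1/3) ~= -1.618.

s = -1.618 or s = 0.618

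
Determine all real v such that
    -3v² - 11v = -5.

v = -4.0756 or v = 0.4089

Rearrange to standard form: -3v² - 11v + 5 = 0.
Discriminant: (-11)² − 4·(-3)·5 = 181.
Quadratic formula: v = (11 ± √181) / (-6).
So v = -√(181)/6 - 11/6 ≈ -4.0756 or v = -11/6 + √(181)/6 ≈ 0.4089.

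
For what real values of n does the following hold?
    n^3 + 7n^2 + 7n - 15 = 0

n = -5 or n = -3 or n = 1

Possible rational roots are divisors of -15. Testing n = -3 gives 0, so (n + 3) is a factor.
Divide: n^3 + 7n^2 + 7n - 15 = (n + 3)(n^2 + 4n - 5).
Factor the quadratic: n = 1 or n = -5.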